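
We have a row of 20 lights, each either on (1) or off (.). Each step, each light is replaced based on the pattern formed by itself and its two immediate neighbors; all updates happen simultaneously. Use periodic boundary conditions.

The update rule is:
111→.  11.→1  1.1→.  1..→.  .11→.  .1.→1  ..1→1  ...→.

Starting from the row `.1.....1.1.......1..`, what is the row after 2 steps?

.1...1.1.1.....1.1.1

step 1: 11....11.1......11..
step 2: .1...1.1.1.....1.1.1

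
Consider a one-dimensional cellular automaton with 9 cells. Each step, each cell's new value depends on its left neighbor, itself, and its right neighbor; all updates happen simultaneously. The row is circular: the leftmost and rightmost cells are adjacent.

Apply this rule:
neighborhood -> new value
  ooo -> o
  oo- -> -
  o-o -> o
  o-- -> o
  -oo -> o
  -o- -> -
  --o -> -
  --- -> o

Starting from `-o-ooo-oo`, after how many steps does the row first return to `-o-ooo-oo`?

9

o-ooo-oo-
-ooo-oo-o
ooo-oo-o-
oo-oo-o-o
o-oo-o-oo
-oo-o-ooo
oo-o-ooo-
o-o-ooo-o
-o-ooo-oo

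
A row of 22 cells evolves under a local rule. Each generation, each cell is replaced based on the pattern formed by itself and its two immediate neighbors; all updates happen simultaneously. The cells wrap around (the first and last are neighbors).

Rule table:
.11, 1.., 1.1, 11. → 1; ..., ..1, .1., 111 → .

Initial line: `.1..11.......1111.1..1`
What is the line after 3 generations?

..1111111......11.11.1

1.1.111......1..11.1..
.1.11.11......1.111.1.
..1111111......11.11.1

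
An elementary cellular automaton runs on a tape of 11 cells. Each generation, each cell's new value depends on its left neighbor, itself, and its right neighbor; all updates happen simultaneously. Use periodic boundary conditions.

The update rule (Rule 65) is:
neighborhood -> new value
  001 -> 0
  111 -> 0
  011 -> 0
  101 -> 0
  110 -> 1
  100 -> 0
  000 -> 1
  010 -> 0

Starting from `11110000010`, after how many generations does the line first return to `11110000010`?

generation 1: 00010111000
generation 2: 11000001011
generation 3: 01011100000
generation 4: 00000101111
generation 5: 01110000001
generation 6: 00010111100
generation 7: 11000000101
generation 8: 01011110000
generation 9: 00000010111
generation 10: 01111000001
generation 11: 00001011100
generation 12: 11100000101
generation 13: 00101110000
generation 14: 10000010111
generation 15: 10111000000
generation 16: 00001011110
generation 17: 11100000010
generation 18: 00101111000
generation 19: 10000001011
generation 20: 10111100000
generation 21: 00000101110
generation 22: 11110000010

22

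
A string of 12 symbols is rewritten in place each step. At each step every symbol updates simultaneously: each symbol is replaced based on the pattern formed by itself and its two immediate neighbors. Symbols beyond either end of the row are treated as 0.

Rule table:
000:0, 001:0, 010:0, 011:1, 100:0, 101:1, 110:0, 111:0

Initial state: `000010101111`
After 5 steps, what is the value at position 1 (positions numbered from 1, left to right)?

0

000001011000
000000110000
000000100000
000000000000
000000000000
position 1 holds 0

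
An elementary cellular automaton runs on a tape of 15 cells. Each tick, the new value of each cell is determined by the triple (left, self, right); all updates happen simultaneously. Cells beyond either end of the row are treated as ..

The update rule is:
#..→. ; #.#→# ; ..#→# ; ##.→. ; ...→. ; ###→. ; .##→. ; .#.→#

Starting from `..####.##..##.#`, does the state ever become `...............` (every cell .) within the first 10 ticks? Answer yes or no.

.#....#...#..##
##...##..##.#..
....#...#..##..
...##..##.#....
..#...#..##....
.##..##.#......
#...#..##......
#..##.#........
#.#..##........
###.#..........
tick 10 is ###.#.........., still not uniform .

no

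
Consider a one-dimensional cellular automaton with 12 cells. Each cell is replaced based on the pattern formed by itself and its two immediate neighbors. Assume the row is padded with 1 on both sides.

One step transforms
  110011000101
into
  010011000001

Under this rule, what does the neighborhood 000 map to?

At position 7 the neighborhood is 000; the next row has 0 there.

0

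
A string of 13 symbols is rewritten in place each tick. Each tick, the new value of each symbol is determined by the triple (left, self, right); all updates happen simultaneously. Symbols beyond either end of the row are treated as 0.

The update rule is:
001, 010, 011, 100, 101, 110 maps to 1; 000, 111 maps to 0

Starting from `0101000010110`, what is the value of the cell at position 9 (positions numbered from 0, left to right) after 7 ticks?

0

1111100111111
1000111100001
1101100110011
1111111111111
1000000000001
1100000000011
1110000000111
position 9 holds 0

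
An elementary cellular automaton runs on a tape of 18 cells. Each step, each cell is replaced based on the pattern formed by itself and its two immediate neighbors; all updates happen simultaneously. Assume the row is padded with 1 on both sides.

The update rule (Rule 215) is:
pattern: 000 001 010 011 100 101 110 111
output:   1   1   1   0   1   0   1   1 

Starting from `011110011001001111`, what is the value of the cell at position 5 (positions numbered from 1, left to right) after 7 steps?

001111101111110111
110111100111110011
110011111011111101
111101111001111100
111100111110111111
111111011110011111
111111001111101111
position 5 holds 1

1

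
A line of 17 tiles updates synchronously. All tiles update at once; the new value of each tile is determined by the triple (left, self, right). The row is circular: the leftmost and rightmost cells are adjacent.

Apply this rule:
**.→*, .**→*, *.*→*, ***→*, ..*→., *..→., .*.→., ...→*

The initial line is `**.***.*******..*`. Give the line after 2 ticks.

tick 1: **************..*
tick 2: **************..*

**************..*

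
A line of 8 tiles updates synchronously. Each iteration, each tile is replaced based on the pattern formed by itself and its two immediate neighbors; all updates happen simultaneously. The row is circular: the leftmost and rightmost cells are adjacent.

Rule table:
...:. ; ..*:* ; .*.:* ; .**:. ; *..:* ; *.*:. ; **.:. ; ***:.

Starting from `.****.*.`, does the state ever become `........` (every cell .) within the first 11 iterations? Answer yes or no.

yes

iteration 1: *.....**
iteration 2: .*...*..
iteration 3: ***.***.
iteration 4: ........
all cells are . at iteration 4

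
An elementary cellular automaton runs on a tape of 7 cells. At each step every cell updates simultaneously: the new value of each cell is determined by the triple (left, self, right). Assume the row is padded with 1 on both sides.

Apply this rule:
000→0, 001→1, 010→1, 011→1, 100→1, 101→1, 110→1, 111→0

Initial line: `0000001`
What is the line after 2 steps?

1000011
1100110

1100110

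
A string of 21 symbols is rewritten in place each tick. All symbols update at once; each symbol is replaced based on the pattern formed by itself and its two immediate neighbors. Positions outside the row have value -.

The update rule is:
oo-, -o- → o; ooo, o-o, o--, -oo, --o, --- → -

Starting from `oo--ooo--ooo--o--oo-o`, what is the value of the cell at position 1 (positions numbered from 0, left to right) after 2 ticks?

-o----o----o--o---o-o
-o----o----o--o---o-o
position 1 holds o

o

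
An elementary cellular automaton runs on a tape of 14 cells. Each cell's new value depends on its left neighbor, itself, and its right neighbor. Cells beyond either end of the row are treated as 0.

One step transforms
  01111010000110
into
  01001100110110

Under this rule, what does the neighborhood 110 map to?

At position 4 the neighborhood is 110; the next row has 1 there.

1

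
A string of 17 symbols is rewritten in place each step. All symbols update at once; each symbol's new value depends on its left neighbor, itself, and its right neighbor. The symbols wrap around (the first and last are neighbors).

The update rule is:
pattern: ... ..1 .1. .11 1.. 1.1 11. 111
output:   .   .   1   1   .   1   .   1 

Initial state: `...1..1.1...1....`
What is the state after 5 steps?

...1..1.....1....

step 1: ...1..111...1....
step 2: ...1..11....1....
step 3: ...1..1.....1....
step 4: ...1..1.....1....  (fixed point — unchanged through step 5)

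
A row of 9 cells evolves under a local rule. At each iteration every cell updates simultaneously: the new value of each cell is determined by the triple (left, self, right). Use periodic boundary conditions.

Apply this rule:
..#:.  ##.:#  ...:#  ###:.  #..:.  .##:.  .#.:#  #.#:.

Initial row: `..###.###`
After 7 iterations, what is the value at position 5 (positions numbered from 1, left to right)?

iteration 1: ....#...#
iteration 2: .##.#.#.#
iteration 3: ..#.#.#.#
iteration 4: ..#.#.#.#  (fixed point — unchanged through iteration 7)
position 5 holds #

#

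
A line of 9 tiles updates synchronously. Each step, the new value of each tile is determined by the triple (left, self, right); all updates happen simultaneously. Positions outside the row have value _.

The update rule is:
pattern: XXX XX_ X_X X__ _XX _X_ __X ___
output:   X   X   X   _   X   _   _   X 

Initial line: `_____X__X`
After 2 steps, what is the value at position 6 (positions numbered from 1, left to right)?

X

XXXX_____
XXXX_XXXX
position 6 holds X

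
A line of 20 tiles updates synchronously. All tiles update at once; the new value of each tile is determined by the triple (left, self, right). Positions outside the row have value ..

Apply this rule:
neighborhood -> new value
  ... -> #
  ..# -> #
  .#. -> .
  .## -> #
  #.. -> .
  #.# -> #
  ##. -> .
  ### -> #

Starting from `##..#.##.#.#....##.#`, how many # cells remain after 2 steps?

#..#.##.#.#..####.#.
..#.##.#.#..####.#..
count of #: 10

10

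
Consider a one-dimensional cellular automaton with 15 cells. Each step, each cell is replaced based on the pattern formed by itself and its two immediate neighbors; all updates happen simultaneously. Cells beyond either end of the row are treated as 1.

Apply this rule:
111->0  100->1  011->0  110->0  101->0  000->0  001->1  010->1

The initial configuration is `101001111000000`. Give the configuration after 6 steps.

101110100000110

step 1: 001110000100001
step 2: 110001001110010
step 3: 001011110001110
step 4: 111000001010000
step 5: 000100011011001
step 6: 101110100000110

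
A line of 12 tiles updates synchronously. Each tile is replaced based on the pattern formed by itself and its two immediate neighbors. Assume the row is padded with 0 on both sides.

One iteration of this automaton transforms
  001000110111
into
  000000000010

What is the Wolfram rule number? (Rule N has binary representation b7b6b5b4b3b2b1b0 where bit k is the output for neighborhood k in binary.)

128

position 10: 111 → 1  (bit 7 = 1)
position 7: 110 → 0  (bit 6 = 0)
position 8: 101 → 0  (bit 5 = 0)
position 3: 100 → 0  (bit 4 = 0)
position 6: 011 → 0  (bit 3 = 0)
position 2: 010 → 0  (bit 2 = 0)
position 1: 001 → 0  (bit 1 = 0)
position 0: 000 → 0  (bit 0 = 0)
bits b7..b0 = 10000000 = 128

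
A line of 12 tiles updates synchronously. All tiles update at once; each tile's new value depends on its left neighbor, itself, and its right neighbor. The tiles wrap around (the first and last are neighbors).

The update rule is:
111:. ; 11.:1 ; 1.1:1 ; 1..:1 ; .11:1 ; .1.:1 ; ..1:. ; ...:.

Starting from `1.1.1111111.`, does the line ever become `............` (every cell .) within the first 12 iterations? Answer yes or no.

11111.....11
....11....1.
....111...11
1...1.11..11
11..11111.1.
111.1...1111
..1111..1...
..1..11.11..
..11.111111.
..1111....11
1.1..11...11
1111.111..1.
iteration 12 is 1111.111..1., still not uniform .

no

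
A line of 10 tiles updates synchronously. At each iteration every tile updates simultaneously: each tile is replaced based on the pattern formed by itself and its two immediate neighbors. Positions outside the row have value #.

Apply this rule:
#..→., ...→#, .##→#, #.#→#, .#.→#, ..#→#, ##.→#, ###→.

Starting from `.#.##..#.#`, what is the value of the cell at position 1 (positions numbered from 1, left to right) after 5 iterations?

#####.####
....###...
.####.#.##
##..#####.
.#.##...##
position 1 holds .

.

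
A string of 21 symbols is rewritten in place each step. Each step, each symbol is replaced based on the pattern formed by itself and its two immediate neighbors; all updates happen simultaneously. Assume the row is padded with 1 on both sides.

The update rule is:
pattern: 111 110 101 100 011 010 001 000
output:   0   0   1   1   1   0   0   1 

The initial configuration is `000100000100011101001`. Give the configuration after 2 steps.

001010001010101001011

step 1: 110011110011010010101
step 2: 001010001010101001011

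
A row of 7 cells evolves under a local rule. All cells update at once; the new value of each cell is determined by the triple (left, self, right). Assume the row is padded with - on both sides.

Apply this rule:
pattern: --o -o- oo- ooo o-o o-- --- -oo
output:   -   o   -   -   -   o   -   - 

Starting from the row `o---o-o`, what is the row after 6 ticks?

--o-o-o

oo--o-o
--o-o-o
--o-o-o  (fixed point — unchanged through tick 6)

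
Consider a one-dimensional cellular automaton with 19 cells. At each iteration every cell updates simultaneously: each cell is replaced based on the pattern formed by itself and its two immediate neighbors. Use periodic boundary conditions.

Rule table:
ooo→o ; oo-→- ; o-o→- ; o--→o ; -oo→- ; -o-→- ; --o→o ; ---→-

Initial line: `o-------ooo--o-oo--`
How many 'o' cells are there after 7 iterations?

-o-----o-o-oo----oo
--o---o------o--o--
-o-o-o-o----o-oo-o-
o-------o--o------o
-o-----o-oo-o----o-
o-o---o------o--o-o
---o-o-o----o-oo---
count of o: 6

6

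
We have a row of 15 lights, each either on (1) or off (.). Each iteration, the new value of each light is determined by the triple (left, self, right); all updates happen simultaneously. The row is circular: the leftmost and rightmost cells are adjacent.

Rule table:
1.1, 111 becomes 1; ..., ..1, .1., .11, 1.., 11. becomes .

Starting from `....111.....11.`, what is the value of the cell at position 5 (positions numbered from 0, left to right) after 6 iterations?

.....1.........
...............
...............  (fixed point — unchanged through iteration 6)
position 5 holds .

.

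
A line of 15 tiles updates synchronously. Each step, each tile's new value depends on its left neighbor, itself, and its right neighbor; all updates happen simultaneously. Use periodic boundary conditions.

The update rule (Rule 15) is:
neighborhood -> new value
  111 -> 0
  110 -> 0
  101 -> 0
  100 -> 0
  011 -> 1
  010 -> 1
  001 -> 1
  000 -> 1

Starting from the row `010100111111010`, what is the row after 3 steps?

110101100000010
100101001111110
101101011000000

101101011000000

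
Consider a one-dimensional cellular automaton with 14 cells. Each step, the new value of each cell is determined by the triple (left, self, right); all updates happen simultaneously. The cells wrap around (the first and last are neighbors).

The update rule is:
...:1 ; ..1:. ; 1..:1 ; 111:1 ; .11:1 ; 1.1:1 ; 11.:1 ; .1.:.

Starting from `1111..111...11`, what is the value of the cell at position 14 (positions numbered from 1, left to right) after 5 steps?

1

11111.11111.11
11111111111111
11111111111111  (fixed point — unchanged through step 5)
position 14 holds 1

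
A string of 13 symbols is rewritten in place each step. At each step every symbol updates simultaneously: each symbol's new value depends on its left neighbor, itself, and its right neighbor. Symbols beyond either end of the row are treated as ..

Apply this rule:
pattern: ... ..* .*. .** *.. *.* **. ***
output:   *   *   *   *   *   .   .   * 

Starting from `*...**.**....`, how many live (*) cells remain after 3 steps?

8

step 1: *****..*.****
step 2: ****.***.***.
step 3: ***..**..**.*
count of *: 8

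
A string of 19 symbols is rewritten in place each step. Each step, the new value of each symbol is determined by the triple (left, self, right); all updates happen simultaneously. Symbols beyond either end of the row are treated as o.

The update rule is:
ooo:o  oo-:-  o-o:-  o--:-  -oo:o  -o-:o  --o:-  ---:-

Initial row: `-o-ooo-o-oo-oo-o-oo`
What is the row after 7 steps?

-o-o---o-o--o--o-oo

step 1: -o-oo--o-o--o--o-oo
step 2: -o-o---o-o--o--o-oo
step 3: -o-o---o-o--o--o-oo  (fixed point — unchanged through step 7)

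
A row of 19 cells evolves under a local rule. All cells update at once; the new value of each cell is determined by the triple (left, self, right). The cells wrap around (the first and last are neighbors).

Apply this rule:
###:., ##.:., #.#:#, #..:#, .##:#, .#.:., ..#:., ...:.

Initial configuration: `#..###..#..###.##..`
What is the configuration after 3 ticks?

tick 1: .#.#..#..#.#..##.#.
tick 2: ..#.#..#..#.#.#.#.#
tick 3: #..#.#..#..#.#.#.#.

#..#.#..#..#.#.#.#.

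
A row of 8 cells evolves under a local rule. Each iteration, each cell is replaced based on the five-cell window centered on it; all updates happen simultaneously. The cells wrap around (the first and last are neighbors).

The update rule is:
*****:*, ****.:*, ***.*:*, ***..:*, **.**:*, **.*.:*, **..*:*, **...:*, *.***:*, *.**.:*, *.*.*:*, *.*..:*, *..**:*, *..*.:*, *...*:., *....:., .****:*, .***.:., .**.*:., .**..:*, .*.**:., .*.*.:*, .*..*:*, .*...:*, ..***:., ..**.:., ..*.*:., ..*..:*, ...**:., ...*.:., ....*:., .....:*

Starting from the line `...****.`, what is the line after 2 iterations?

*....***

....****
*....***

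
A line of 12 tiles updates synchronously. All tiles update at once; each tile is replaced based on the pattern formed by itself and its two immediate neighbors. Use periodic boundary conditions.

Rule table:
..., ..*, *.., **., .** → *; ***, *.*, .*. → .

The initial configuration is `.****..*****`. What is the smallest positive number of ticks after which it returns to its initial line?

12

.*..****...*
..***..****.
***.****..**
..*.*..****.
**...***..**
.*****.****.
**...*.*..**
.****...***.
**..*****.**
.****...*.*.
**..****...*
.****..*****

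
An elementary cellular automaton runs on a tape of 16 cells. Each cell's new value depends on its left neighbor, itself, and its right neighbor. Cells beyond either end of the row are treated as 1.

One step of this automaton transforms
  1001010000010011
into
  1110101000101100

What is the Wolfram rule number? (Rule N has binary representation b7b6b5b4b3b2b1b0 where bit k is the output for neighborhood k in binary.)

position 15: 111 → 0  (bit 7 = 0)
position 0: 110 → 1  (bit 6 = 1)
position 4: 101 → 1  (bit 5 = 1)
position 1: 100 → 1  (bit 4 = 1)
position 14: 011 → 0  (bit 3 = 0)
position 3: 010 → 0  (bit 2 = 0)
position 2: 001 → 1  (bit 1 = 1)
position 7: 000 → 0  (bit 0 = 0)
bits b7..b0 = 01110010 = 114

114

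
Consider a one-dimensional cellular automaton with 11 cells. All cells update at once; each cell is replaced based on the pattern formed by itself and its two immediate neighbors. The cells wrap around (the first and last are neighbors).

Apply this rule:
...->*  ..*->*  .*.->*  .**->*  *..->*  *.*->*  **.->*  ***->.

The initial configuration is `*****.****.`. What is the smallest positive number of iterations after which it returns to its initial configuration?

2

iteration 1: *...***..**
iteration 2: *****.****.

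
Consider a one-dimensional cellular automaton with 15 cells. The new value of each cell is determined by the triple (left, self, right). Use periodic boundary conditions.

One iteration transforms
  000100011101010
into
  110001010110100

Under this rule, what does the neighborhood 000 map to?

At position 0 the neighborhood is 000; the next row has 1 there.

1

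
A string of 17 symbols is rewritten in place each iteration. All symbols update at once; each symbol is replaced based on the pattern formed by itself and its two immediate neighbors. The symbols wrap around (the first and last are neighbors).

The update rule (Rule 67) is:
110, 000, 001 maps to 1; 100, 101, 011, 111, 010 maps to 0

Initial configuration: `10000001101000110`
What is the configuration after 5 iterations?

00111110100011010
11000010001101000
01011100110100011
00000101010001101
01111000000110100

01111000000110100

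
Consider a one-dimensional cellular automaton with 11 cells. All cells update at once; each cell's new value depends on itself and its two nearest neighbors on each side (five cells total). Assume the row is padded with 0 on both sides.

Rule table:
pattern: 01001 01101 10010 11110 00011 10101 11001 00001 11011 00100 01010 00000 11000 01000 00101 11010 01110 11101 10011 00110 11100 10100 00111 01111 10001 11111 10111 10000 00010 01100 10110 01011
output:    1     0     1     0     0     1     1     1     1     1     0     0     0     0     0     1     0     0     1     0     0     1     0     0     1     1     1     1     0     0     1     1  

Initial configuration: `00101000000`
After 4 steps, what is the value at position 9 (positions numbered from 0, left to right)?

0

10001010000
10100010100
00101000101
10001010001
position 9 holds 0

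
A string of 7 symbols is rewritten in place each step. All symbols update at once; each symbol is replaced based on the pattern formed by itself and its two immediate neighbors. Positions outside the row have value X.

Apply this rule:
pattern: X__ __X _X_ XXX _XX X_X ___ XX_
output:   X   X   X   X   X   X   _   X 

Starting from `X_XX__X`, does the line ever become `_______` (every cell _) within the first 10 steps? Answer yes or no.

no

XXXXXXX
XXXXXXX  (fixed point — unchanged through step 10)
step 10 is XXXXXXX, still not uniform _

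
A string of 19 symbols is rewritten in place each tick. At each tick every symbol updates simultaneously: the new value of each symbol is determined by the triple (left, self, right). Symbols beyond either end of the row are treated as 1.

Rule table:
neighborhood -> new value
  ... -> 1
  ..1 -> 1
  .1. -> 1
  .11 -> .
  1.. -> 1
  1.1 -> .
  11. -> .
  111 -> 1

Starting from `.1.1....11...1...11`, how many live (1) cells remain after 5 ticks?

15

tick 1: .1.11111..1111111.1
tick 2: .1..111.11.11111...
tick 3: .111.1......111.111
tick 4: ..1..1111111.1...11
tick 5: 11111.11111..1111.1
count of 1: 15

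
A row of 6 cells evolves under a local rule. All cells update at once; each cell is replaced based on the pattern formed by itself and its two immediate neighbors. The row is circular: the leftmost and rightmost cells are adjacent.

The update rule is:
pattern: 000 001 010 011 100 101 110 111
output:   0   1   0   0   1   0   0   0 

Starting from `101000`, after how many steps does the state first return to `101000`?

2

000101
101000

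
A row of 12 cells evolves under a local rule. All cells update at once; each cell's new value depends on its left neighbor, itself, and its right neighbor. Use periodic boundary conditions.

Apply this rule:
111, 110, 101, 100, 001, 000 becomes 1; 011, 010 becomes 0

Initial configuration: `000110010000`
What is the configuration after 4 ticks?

111011101111
111101110111
111110111011
111111011101

111111011101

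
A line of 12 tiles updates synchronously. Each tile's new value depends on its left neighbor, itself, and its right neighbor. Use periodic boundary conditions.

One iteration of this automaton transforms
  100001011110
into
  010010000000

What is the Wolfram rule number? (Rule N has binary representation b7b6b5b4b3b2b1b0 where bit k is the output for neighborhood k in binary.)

position 8: 111 → 0  (bit 7 = 0)
position 10: 110 → 0  (bit 6 = 0)
position 6: 101 → 0  (bit 5 = 0)
position 1: 100 → 1  (bit 4 = 1)
position 7: 011 → 0  (bit 3 = 0)
position 0: 010 → 0  (bit 2 = 0)
position 4: 001 → 1  (bit 1 = 1)
position 2: 000 → 0  (bit 0 = 0)
bits b7..b0 = 00010010 = 18

18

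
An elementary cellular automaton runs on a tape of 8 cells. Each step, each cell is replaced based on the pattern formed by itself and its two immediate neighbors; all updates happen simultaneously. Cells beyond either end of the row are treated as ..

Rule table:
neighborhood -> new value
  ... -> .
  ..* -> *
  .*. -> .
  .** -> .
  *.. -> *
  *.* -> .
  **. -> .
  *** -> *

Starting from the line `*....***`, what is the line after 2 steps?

*.**...*

.*..*.*.
*.**...*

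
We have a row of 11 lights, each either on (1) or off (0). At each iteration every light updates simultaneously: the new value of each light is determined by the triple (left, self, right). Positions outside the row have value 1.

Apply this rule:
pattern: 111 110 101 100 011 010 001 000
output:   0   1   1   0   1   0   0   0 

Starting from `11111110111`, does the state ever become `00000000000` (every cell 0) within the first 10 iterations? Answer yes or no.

00000011100
00000010100
00000001000
00000000000
all cells are 0 at iteration 4

yes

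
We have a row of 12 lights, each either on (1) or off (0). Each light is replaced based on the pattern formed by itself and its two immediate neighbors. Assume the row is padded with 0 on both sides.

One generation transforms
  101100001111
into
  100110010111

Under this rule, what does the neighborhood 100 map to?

At position 4 the neighborhood is 100; the next row has 1 there.

1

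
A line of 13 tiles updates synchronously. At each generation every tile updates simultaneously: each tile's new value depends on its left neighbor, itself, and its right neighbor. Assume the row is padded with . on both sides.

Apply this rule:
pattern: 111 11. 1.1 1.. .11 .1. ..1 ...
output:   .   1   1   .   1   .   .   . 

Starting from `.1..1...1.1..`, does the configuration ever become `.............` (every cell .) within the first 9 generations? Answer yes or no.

.........1...
.............
all cells are . at generation 2

yes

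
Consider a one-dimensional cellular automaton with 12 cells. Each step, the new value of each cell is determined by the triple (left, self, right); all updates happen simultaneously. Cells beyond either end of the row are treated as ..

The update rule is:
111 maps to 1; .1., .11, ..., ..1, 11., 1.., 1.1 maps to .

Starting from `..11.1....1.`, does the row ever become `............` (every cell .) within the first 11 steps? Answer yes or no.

step 1: ............
all cells are . at step 1

yes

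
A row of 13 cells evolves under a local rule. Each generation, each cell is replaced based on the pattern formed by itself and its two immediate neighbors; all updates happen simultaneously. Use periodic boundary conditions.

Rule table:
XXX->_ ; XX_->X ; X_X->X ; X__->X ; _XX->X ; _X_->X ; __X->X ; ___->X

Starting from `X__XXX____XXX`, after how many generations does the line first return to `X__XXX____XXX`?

2

XXXX_XXXXXX__
X__XXX____XXX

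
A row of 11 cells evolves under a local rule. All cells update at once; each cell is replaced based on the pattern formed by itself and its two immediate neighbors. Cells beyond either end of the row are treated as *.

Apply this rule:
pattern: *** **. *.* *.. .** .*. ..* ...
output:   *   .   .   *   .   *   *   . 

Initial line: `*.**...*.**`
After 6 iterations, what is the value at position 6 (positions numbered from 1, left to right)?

*

....*.**..*
*..**...**.
.**..*.*...
...***.**.*
*.*.*......
..*.**....*
position 6 holds *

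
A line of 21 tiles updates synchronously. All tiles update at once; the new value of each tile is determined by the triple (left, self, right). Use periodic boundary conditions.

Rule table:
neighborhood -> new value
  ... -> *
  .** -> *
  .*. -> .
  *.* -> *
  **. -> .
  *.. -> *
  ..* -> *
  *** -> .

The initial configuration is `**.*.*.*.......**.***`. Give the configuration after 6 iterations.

..*.*.*.********.**..
**.*.*.**.......**.**
..*.*.**.********.**.
**.*.**.**.......**.*
..*.**.**.********.**
**.**.**.**.......**.

**.**.**.**.......**.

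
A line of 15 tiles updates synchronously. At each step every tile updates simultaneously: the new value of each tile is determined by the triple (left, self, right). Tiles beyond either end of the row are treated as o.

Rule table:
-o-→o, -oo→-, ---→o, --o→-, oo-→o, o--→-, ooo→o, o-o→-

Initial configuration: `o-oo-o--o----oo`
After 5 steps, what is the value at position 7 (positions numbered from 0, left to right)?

-

o--o-o--o-oo--o
o--o-o--o--o---
o--o-o--o--o-o-
o--o-o--o--o-o-  (fixed point — unchanged through step 5)
position 7 holds -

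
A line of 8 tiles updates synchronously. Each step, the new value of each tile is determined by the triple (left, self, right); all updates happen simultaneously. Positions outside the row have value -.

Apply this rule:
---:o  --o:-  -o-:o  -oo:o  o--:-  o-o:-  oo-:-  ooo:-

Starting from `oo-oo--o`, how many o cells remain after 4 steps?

4

step 1: o--o---o
step 2: o--o-o-o
step 3: o--o-o-o  (fixed point — unchanged through step 4)
count of o: 4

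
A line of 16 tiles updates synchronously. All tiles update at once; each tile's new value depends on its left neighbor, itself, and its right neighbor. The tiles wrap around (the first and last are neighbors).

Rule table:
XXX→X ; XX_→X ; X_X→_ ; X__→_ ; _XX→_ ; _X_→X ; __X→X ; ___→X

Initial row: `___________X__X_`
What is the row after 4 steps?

X__XXXXXXXXX__X_

XXXXXXXXXXXX_XX_
_XXXXXXXXXXX__X_
X_XXXXXXXXXX_XX_
X__XXXXXXXXX__X_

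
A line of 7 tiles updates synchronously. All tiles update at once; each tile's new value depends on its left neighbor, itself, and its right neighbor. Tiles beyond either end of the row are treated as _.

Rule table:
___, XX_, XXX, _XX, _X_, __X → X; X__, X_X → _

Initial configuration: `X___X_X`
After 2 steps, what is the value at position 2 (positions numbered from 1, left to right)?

step 1: X_XXX_X
step 2: X_XXX_X
position 2 holds _

_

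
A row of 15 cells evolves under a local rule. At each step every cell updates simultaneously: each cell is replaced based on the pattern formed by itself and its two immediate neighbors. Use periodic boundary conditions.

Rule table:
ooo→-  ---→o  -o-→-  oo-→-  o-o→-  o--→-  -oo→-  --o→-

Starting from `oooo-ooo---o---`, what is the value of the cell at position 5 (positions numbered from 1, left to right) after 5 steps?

---------o---o-
oooooooo---o---
---------o---o-  (repeats step 1; period 2)
step 5: ---------o---o-
position 5 holds -

-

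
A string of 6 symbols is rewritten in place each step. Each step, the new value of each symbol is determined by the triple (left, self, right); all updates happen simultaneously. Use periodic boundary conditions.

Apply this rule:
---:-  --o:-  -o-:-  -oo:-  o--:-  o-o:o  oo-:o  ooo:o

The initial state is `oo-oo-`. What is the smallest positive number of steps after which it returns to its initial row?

step 1: -oo-oo
step 2: o-oo-o
step 3: oo-oo-

3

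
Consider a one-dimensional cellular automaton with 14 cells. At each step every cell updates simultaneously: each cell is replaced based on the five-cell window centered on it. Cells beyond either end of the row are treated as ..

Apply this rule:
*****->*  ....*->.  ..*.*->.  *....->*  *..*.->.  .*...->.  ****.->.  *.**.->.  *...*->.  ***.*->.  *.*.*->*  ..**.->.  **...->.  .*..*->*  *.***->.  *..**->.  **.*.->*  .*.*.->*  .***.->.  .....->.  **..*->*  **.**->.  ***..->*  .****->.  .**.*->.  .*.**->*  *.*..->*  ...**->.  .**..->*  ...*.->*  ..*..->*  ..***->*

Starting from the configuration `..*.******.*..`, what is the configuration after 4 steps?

.*.*..**..**.*
*.***..**...**
.*..**..*....*
***..**.*.*.**

***..**.*.*.**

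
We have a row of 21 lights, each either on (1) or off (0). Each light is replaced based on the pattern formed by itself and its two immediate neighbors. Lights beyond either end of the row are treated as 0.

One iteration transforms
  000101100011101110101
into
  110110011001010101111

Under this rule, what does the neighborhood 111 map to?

At position 11 the neighborhood is 111; the next row has 1 there.

1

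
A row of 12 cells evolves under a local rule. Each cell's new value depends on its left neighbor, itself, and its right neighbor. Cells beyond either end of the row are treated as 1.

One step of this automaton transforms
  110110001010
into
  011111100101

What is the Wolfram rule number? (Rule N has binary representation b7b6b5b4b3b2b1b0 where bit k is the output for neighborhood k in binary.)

121

position 0: 111 → 0  (bit 7 = 0)
position 1: 110 → 1  (bit 6 = 1)
position 2: 101 → 1  (bit 5 = 1)
position 5: 100 → 1  (bit 4 = 1)
position 3: 011 → 1  (bit 3 = 1)
position 8: 010 → 0  (bit 2 = 0)
position 7: 001 → 0  (bit 1 = 0)
position 6: 000 → 1  (bit 0 = 1)
bits b7..b0 = 01111001 = 121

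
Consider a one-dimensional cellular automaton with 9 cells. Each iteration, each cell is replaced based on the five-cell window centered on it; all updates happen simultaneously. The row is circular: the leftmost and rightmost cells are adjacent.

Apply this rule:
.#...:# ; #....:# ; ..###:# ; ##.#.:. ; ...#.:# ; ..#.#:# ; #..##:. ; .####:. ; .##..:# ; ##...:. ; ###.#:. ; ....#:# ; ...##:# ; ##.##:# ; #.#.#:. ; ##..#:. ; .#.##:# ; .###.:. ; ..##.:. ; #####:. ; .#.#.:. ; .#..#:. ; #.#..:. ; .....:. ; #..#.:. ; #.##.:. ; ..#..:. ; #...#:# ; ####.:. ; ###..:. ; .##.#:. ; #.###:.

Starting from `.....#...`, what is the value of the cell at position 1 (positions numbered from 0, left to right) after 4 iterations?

#

...##.##.
###..#.#.
.....#..#
##.##....
position 1 holds #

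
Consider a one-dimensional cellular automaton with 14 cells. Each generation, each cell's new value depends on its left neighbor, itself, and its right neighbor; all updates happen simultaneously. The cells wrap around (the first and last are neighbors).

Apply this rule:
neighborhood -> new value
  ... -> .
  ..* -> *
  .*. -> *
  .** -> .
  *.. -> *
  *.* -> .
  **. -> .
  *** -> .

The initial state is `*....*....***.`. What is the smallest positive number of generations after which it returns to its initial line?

12

**..***..*....
..**...****..*
**..*.*....***
..***.**..*...
.*......****..
***....*....*.
...*..***..**.
..****...**..*
**....*.*..***
..*..**.***...
.****......*..
*....*....***.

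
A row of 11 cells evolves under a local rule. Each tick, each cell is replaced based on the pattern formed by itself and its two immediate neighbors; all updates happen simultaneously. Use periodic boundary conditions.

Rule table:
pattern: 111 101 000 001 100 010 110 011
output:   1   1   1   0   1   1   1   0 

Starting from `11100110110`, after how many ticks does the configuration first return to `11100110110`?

01110011011
10111001101
11011100110
01101110011
10110111001
11011011100
01101101110
00110110111
10011011011
11001101101
11100110110

11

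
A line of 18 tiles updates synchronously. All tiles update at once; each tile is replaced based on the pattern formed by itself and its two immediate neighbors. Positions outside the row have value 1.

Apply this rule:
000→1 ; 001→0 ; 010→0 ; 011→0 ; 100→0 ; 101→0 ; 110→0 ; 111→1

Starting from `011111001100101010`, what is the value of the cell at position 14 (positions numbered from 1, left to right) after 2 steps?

001110000000000000
000100111111111110
position 14 holds 1

1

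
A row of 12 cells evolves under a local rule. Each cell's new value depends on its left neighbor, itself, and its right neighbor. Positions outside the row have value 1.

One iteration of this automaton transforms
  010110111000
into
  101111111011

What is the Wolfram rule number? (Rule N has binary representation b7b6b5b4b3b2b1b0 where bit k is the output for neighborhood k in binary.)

235

position 7: 111 → 1  (bit 7 = 1)
position 4: 110 → 1  (bit 6 = 1)
position 0: 101 → 1  (bit 5 = 1)
position 9: 100 → 0  (bit 4 = 0)
position 3: 011 → 1  (bit 3 = 1)
position 1: 010 → 0  (bit 2 = 0)
position 11: 001 → 1  (bit 1 = 1)
position 10: 000 → 1  (bit 0 = 1)
bits b7..b0 = 11101011 = 235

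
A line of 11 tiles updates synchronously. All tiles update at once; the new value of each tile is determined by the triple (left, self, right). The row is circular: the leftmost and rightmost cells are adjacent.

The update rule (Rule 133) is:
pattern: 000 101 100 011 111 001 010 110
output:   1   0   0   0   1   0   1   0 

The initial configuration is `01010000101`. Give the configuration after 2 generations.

01010000101

generation 1: 01010110101
generation 2: 01010000101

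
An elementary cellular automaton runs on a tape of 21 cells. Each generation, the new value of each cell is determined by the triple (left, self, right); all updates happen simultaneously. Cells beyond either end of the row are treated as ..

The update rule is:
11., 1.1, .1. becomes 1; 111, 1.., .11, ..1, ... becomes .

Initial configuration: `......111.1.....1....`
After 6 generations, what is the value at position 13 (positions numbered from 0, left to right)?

.

........111.....1....
..........1.....1....
..........1.....1....  (fixed point — unchanged through generation 6)
position 13 holds .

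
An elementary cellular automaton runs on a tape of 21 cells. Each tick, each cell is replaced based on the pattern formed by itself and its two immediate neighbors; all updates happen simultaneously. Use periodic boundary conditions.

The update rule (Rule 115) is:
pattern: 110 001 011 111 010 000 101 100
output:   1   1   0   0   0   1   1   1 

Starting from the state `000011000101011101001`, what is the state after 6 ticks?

tick 1: 111101111010100110110
tick 2: 000110001101011011011
tick 3: 111011110110101101101
tick 4: 001100011011010110110
tick 5: 110111101101101011011
tick 6: 011000110110110101100

011000110110110101100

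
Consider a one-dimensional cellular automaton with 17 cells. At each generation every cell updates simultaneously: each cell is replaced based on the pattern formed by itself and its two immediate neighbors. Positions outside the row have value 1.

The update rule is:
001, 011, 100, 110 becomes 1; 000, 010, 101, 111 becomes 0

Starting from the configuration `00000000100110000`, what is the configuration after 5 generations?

01001111110110101

10000001011111001
11000010010001111
01100101101011000
01111001100011101
01001111110110101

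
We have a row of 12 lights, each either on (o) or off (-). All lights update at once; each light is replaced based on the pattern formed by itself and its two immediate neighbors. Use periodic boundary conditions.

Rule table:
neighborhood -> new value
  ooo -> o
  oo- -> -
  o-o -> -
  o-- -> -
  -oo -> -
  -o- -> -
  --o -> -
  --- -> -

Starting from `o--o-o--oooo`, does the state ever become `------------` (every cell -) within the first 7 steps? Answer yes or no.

yes

step 1: ---------ooo
step 2: ----------o-
step 3: ------------
all cells are - at step 3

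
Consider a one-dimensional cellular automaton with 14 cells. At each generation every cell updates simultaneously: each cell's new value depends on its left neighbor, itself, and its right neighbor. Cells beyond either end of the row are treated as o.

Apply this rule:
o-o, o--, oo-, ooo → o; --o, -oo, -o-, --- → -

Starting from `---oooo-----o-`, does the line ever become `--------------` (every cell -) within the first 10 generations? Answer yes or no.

o---oooo-----o
oo---oooo-----
ooo---oooo----
oooo---oooo---
ooooo---oooo--
oooooo---oooo-
ooooooo---oooo
oooooooo---ooo
ooooooooo---oo
oooooooooo---o
generation 10 is oooooooooo---o, still not uniform -

no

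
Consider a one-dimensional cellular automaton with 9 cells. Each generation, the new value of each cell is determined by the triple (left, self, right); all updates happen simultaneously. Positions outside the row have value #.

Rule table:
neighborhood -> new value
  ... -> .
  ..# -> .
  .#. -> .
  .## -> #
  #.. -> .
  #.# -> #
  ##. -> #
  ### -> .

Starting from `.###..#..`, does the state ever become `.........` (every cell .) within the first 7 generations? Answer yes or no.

##.#.....
.##......
###......
..#......
.........
all cells are . at generation 5

yes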